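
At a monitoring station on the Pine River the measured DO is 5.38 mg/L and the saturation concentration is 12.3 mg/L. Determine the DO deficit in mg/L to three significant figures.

D = C_s − C = 12.3 − 5.38 = 6.92 mg/L.

D ≈ 6.92 mg/L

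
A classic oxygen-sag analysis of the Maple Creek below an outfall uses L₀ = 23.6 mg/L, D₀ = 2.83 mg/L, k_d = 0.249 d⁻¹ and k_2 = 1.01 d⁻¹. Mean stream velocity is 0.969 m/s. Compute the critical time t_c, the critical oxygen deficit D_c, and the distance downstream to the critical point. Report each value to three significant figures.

t_c ≈ 1.24 d; D_c ≈ 4.27 mg/L; x_c ≈ 104 km

At the critical point dD/dt = 0, so k_d L₀ e^(−k_d t) = k_2 D. Substituting D(t) from the Streeter–Phelps equation and solving for t gives
t_c = ln[(k_2/k_d)(1 − D₀(k_2−k_d)/(k_d L₀))] / (k_2−k_d).
Here k_2−k_d = 0.7610 d⁻¹ and 1 − D₀(k_2−k_d)/(k_d L₀) = 1 − 2.83×0.7610/(0.249×23.6) = 0.6335, so
t_c = ln(4.056 × 0.6335) / 0.7610 = 0.9438 / 0.7610 = 1.240 d.
L(t_c) = L₀ e^(−k_d t_c) = 23.6 × 0.7343 = 17.33 mg/L, and at the critical point k_2 D_c = k_d L, so D_c = (0.249/1.01) × 17.33 = 4.272 mg/L.
x_c = v t_c = 0.969 m/s × 1.240 d × 86400 s/d = 103800 m ≈ 104 km.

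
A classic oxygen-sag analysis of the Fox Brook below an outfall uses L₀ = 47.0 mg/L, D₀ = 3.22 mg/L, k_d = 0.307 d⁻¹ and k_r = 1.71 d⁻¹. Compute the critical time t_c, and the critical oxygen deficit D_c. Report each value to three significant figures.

t_c ≈ 0.956 d; D_c ≈ 6.29 mg/L

With k_r/k_d = 5.570 and 1 − D₀(k_r−k_d)/(k_d L₀) = 0.6869,
t_c = ln(5.570 × 0.6869) / (1.71 − 0.307) = ln(3.826) / 1.403 = 1.342/1.403 = 0.9564 d.
L(t_c) = L₀ e^(−k_d t_c) = 47.0 × 0.7456 = 35.04 mg/L, and at the critical point k_r D_c = k_d L, so D_c = (0.307/1.71) × 35.04 = 6.291 mg/L.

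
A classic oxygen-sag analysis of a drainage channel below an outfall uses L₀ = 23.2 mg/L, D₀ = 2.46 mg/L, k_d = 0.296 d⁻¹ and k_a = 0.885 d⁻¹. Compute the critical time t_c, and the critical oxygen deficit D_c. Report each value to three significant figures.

At the critical point dD/dt = 0, so k_d L₀ e^(−k_d t) = k_a D. Substituting D(t) from the Streeter–Phelps equation and solving for t gives
t_c = ln[(k_a/k_d)(1 − D₀(k_a−k_d)/(k_d L₀))] / (k_a−k_d).
Here k_a−k_d = 0.5890 d⁻¹ and 1 − D₀(k_a−k_d)/(k_d L₀) = 1 − 2.46×0.5890/(0.296×23.2) = 0.7890, so
t_c = ln(2.990 × 0.7890) / 0.5890 = 0.8582 / 0.5890 = 1.457 d.
D_c = (k_d/k_a) L₀ e^(−k_d t_c) = (0.296/0.885) × 23.2 × e^(−0.296×1.457) = 0.3345 × 23.2 × 0.6497 = 5.041 mg/L.

t_c ≈ 1.46 d; D_c ≈ 5.04 mg/L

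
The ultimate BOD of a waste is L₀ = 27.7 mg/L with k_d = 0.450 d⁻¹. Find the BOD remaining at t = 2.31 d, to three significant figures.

L_t = L₀ e^(−k_d t) = 27.7 × e^(−0.450×2.31) = 27.7 × 0.3536 = 9.796 mg/L.

L ≈ 9.80 mg/L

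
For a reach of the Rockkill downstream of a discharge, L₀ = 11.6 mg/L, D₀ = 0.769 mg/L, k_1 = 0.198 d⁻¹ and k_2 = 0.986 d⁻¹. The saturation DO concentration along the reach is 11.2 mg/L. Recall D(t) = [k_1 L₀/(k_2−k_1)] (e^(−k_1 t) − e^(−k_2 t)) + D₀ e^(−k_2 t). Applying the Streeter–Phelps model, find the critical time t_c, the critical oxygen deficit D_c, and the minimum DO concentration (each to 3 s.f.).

At the critical point dD/dt = 0, so k_1 L₀ e^(−k_1 t) = k_2 D. Substituting D(t) from the Streeter–Phelps equation and solving for t gives
t_c = ln[(k_2/k_1)(1 − D₀(k_2−k_1)/(k_1 L₀))] / (k_2−k_1).
Here k_2−k_1 = 0.7880 d⁻¹ and 1 − D₀(k_2−k_1)/(k_1 L₀) = 1 − 0.769×0.7880/(0.198×11.6) = 0.7362, so
t_c = ln(4.980 × 0.7362) / 0.7880 = 1.299 / 0.7880 = 1.649 d.
D_c = (k_1/k_2) L₀ e^(−k_1 t_c) = (0.198/0.986) × 11.6 × e^(−0.198×1.649) = 0.2008 × 11.6 × 0.7215 = 1.681 mg/L.
Minimum DO = C_s − D_c = 11.2 − 1.681 = 9.519 mg/L.

t_c ≈ 1.65 d; D_c ≈ 1.68 mg/L; min DO ≈ 9.52 mg/L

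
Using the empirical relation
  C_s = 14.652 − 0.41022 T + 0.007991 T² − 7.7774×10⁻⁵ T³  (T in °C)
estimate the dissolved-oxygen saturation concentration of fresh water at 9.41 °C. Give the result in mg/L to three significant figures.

C_s ≈ 11.4 mg/L

C_s = 14.652 − 0.41022×9.41 + 0.007991×9.41² − 7.7774×10⁻⁵×9.41³ = 11.43 mg/L.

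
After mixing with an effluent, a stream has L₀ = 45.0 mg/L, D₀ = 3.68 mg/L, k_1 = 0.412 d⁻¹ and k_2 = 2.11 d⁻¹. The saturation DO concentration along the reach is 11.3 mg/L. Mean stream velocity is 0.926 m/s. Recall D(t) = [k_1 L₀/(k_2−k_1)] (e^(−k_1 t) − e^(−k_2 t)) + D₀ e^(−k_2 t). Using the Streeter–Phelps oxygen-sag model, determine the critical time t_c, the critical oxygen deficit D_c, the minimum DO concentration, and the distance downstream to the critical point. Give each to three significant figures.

t_c ≈ 0.720 d; D_c ≈ 6.53 mg/L; min DO ≈ 4.77 mg/L; x_c ≈ 57.6 km

At the critical point dD/dt = 0, so k_1 L₀ e^(−k_1 t) = k_2 D. Substituting D(t) from the Streeter–Phelps equation and solving for t gives
t_c = ln[(k_2/k_1)(1 − D₀(k_2−k_1)/(k_1 L₀))] / (k_2−k_1).
Here k_2−k_1 = 1.698 d⁻¹ and 1 − D₀(k_2−k_1)/(k_1 L₀) = 1 − 3.68×1.698/(0.412×45.0) = 0.6630, so
t_c = ln(5.121 × 0.6630) / 1.698 = 1.222 / 1.698 = 0.7199 d.
D_c = (k_1/k_2) L₀ e^(−k_1 t_c) = (0.412/2.11) × 45.0 × e^(−0.412×0.7199) = 0.1953 × 45.0 × 0.7433 = 6.532 mg/L.
Minimum DO = C_s − D_c = 11.3 − 6.532 = 4.768 mg/L.
x_c = v t_c = 0.926 m/s × 0.7199 d × 86400 s/d = 57600 m ≈ 57.6 km.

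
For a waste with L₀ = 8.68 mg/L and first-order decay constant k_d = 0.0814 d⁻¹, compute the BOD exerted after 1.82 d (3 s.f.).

y ≈ 1.20 mg/L

y_t = L₀(1 − e^(−k_d t)) = 8.68 × (1 − e^(−0.0814×1.82))
= 8.68 × (1 − 0.8623) = 8.68 × 0.1377 = 1.195 mg/L.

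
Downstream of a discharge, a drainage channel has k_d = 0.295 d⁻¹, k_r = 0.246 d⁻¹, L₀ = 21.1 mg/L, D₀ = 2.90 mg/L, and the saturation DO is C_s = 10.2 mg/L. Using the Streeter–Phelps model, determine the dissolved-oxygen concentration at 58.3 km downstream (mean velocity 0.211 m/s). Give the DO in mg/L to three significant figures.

DO ≈ 0.490 mg/L

Travel time t = x/v = 58.3 km / (0.211 m/s) = 58300 m / 0.211 m/s = 276300 s = 3.198 d.
k_d L₀/(k_r−k_d) = 0.295×21.1/(0.246−0.295) = 6.224/-0.04900 = -127.0 mg/L.
e^(−k_d t) = e^(−0.295×3.198) = 0.3893; e^(−k_r t) = e^(−0.246×3.198) = 0.4553.
D = -127.0 × (0.3893 − 0.4553) + 2.90 × 0.4553 = 8.389 + 1.321 = 9.710 mg/L.
DO = C_s − D = 10.2 − 9.710 = 0.4900 mg/L.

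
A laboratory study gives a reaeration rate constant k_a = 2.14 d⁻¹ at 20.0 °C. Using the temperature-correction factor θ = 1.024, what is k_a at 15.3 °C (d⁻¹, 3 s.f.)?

k_a ≈ 1.91 d⁻¹

k_a(T₂) = k_a(T₁) · θ^(T₂−T₁) = 2.14 × 1.024^(15.3−20.0)
= 2.14 × 1.024^-4.70 = 2.14 × 0.8945 = 1.914 d⁻¹.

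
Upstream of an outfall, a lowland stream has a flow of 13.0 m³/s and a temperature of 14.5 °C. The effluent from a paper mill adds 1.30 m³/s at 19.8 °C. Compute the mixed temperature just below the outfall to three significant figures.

15.0 °C

Flow-weighted mixing: C = (Q_r C_r + Q_w C_w)/(Q_r + Q_w)
= (13.0×14.5 + 1.30×19.8)/(13.0 + 1.30) = 214.2/14.30 = 14.98 °C.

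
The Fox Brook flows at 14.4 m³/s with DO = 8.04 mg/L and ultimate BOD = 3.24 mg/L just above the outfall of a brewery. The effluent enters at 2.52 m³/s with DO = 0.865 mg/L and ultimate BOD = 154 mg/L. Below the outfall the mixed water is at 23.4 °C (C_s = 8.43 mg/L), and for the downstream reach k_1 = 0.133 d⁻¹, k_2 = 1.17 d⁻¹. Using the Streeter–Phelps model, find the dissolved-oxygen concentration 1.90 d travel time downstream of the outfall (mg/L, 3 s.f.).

DO ≈ 6.07 mg/L

Mixed DO = (14.4×8.04 + 2.52×0.865)/(14.4+2.52) = 118.0/16.92 = 6.971 mg/L.
Mixed L₀ = (14.4×3.24 + 2.52×154)/(16.92) = 434.7/16.92 = 25.69 mg/L.
Initial deficit D₀ = C_s − DO₀ = 8.43 − 6.971 = 1.459 mg/L.
D(1.90) = [0.133×25.69/(1.17−0.133)](e^(−0.133×1.90) − e^(−1.17×1.90)) + 1.459 e^(−1.17×1.90)
= 3.295 × (0.7767 − 0.1083) + 1.459 × 0.1083 = 2.361 mg/L.
DO = 8.43 − 2.361 = 6.069 mg/L.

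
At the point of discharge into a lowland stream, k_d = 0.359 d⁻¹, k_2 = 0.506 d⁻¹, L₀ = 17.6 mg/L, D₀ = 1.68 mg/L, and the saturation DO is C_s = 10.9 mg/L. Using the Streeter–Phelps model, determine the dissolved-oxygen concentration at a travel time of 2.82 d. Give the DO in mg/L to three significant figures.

k_d L₀/(k_2−k_d) = 0.359×17.6/(0.506−0.359) = 6.318/0.1470 = 42.98 mg/L.
e^(−k_d t) = e^(−0.359×2.820) = 0.3634; e^(−k_2 t) = e^(−0.506×2.820) = 0.2400.
D = 42.98 × (0.3634 − 0.2400) + 1.68 × 0.2400 = 5.300 + 0.4033 = 5.703 mg/L.
DO = C_s − D = 10.9 − 5.703 = 5.197 mg/L.

DO ≈ 5.20 mg/L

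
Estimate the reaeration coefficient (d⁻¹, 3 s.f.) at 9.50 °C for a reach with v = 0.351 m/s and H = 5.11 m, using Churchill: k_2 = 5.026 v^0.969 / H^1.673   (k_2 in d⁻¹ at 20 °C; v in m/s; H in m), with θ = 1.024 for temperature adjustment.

k_2 ≈ 0.0927 d⁻¹

k_2(20) = 5.026 × 0.351^0.969 / 5.11^1.673 = 5.026 × 0.3626 / 15.32 = 0.1190 d⁻¹.
k_2(9.50) = 0.1190 × 1.024^(9.50−20) = 0.1190 × 0.7796 = 0.09274 d⁻¹.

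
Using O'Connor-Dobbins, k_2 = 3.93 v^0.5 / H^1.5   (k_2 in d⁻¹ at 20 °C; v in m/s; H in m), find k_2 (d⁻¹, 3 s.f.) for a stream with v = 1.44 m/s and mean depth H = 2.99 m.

k_2 ≈ 0.912 d⁻¹

k_2 = 3.93 × 1.44^0.5 / 2.99^1.5 = 3.93 × 1.200 / 5.170 = 0.9122 d⁻¹.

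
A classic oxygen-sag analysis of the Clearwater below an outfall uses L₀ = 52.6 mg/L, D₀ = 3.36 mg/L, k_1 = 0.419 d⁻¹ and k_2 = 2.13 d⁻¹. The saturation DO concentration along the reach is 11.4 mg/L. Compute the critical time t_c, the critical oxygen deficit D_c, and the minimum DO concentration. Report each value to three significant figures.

t_c = [1/(k_2−k_1)] ln[(k_2/k_1)(1 − D₀(k_2−k_1)/(k_1 L₀))]
= [1/(2.13−0.419)] ln[(2.13/0.419)(1 − 3.36×1.711/(0.419×52.6))]
= (1/1.711) ln[5.084 × 0.7392] = 0.5845 × ln(3.757) = 0.5845 × 1.324 = 0.7737 d.
L(t_c) = L₀ e^(−k_1 t_c) = 52.6 × 0.7231 = 38.04 mg/L, and at the critical point k_2 D_c = k_1 L, so D_c = (0.419/2.13) × 38.04 = 7.482 mg/L.
Minimum DO = C_s − D_c = 11.4 − 7.482 = 3.918 mg/L.

t_c ≈ 0.774 d; D_c ≈ 7.48 mg/L; min DO ≈ 3.92 mg/L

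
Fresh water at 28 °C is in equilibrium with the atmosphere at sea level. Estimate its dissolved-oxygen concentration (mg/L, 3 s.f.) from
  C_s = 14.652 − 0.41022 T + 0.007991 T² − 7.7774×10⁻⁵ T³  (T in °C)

C_s ≈ 7.72 mg/L

C_s = 14.652 − 0.41022×28 + 0.007991×28² − 7.7774×10⁻⁵×28³ = 7.723 mg/L.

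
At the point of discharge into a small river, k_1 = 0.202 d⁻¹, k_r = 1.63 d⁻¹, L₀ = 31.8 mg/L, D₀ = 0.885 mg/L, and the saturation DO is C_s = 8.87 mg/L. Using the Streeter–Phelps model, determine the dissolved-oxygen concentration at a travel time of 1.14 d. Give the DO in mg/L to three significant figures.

k_1 L₀/(k_r−k_1) = 0.202×31.8/(1.63−0.202) = 6.424/1.428 = 4.498 mg/L.
e^(−k_1 t) = e^(−0.202×1.140) = 0.7943; e^(−k_r t) = e^(−1.63×1.140) = 0.1560.
D = 4.498 × (0.7943 − 0.1560) + 0.885 × 0.1560 = 2.872 + 0.1380 = 3.010 mg/L.
DO = C_s − D = 8.87 − 3.010 = 5.860 mg/L.

DO ≈ 5.86 mg/L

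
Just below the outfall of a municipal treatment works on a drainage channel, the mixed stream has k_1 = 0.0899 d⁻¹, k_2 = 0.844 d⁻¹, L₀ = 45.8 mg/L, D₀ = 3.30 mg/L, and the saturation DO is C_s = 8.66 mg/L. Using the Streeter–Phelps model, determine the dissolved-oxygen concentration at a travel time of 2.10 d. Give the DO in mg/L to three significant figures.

DO ≈ 4.51 mg/L

k_1 L₀/(k_2−k_1) = 0.0899×45.8/(0.844−0.0899) = 4.117/0.7541 = 5.460 mg/L.
e^(−k_1 t) = e^(−0.0899×2.100) = 0.8280; e^(−k_2 t) = e^(−0.844×2.100) = 0.1699.
D = 5.460 × (0.8280 − 0.1699) + 3.30 × 0.1699 = 3.593 + 0.5608 = 4.154 mg/L.
DO = C_s − D = 8.66 − 4.154 = 4.506 mg/L.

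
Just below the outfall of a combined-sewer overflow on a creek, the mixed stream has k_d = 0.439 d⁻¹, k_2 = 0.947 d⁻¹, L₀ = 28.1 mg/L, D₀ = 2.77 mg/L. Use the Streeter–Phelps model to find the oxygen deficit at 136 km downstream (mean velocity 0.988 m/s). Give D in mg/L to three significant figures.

Travel time t = x/v = 136 km / (0.988 m/s) = 136000 m / 0.988 m/s = 137700 s = 1.593 d.
k_d L₀/(k_2−k_d) = 0.439×28.1/(0.947−0.439) = 12.34/0.5080 = 24.28 mg/L.
e^(−k_d t) = e^(−0.439×1.593) = 0.4969; e^(−k_2 t) = e^(−0.947×1.593) = 0.2212.
D = 24.28 × (0.4969 − 0.2212) + 2.77 × 0.2212 = 6.695 + 0.6127 = 7.307 mg/L.

D ≈ 7.31 mg/L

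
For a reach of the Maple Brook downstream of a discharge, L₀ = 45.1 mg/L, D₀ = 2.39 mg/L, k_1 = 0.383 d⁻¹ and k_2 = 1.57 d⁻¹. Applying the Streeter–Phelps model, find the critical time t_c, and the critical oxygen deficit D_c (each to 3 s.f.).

With k_2/k_1 = 4.099 and 1 − D₀(k_2−k_1)/(k_1 L₀) = 0.8358,
t_c = ln(4.099 × 0.8358) / (1.57 − 0.383) = ln(3.426) / 1.187 = 1.231/1.187 = 1.037 d.
L(t_c) = L₀ e^(−k_1 t_c) = 45.1 × 0.6721 = 30.31 mg/L, and at the critical point k_2 D_c = k_1 L, so D_c = (0.383/1.57) × 30.31 = 7.395 mg/L.

t_c ≈ 1.04 d; D_c ≈ 7.39 mg/L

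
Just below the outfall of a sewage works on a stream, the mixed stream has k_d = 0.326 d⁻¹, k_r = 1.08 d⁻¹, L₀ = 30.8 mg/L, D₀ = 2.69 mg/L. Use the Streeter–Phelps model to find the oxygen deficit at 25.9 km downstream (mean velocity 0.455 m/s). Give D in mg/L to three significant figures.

D ≈ 5.53 mg/L

Travel time t = x/v = 25.9 km / (0.455 m/s) = 25900 m / 0.455 m/s = 56920 s = 0.6588 d.
k_d L₀/(k_r−k_d) = 0.326×30.8/(1.08−0.326) = 10.04/0.7540 = 13.32 mg/L.
e^(−k_d t) = e^(−0.326×0.6588) = 0.8067; e^(−k_r t) = e^(−1.08×0.6588) = 0.4909.
D = 13.32 × (0.8067 − 0.4909) + 2.69 × 0.4909 = 4.206 + 1.320 = 5.526 mg/L.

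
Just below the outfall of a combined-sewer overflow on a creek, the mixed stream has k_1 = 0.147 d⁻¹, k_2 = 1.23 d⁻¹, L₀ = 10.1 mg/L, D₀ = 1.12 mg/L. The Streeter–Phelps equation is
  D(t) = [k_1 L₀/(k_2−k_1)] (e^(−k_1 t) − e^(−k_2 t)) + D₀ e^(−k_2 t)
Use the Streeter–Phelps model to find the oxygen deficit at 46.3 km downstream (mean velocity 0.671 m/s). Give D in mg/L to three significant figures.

Travel time t = x/v = 46.3 km / (0.671 m/s) = 46300 m / 0.671 m/s = 69000 s = 0.7986 d.
k_1 L₀/(k_2−k_1) = 0.147×10.1/(1.23−0.147) = 1.485/1.083 = 1.371 mg/L.
e^(−k_1 t) = e^(−0.147×0.7986) = 0.8892; e^(−k_2 t) = e^(−1.23×0.7986) = 0.3744.
D = 1.371 × (0.8892 − 0.3744) + 1.12 × 0.3744 = 0.7057 + 0.4194 = 1.125 mg/L.

D ≈ 1.13 mg/L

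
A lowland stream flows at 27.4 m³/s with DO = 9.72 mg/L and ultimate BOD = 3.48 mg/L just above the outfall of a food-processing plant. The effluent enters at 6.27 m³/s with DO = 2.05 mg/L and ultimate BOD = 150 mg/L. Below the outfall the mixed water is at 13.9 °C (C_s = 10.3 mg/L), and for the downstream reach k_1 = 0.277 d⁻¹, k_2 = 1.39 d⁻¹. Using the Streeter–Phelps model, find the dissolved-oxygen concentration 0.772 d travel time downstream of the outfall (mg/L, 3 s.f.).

DO ≈ 6.05 mg/L

Mixed DO = (27.4×9.72 + 6.27×2.05)/(27.4+6.27) = 279.2/33.67 = 8.292 mg/L.
Mixed L₀ = (27.4×3.48 + 6.27×150)/(33.67) = 1036/33.67 = 30.76 mg/L.
Initial deficit D₀ = C_s − DO₀ = 10.3 − 8.292 = 2.008 mg/L.
D(0.772) = [0.277×30.76/(1.39−0.277)](e^(−0.277×0.772) − e^(−1.39×0.772)) + 2.008 e^(−1.39×0.772)
= 7.657 × (0.8075 − 0.3420) + 2.008 × 0.3420 = 4.251 mg/L.
DO = 10.3 − 4.251 = 6.049 mg/L.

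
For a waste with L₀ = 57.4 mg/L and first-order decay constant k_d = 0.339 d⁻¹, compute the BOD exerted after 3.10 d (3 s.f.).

y ≈ 37.3 mg/L

y_t = L₀(1 − e^(−k_d t)) = 57.4 × (1 − e^(−0.339×3.10))
= 57.4 × (1 − 0.3496) = 57.4 × 0.6504 = 37.33 mg/L.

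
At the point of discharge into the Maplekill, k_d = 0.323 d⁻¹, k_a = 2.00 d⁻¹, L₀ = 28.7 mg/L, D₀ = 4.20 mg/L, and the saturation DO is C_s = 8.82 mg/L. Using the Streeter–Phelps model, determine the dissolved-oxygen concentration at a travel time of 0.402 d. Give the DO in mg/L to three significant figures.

k_d L₀/(k_a−k_d) = 0.323×28.7/(2.00−0.323) = 9.270/1.677 = 5.528 mg/L.
e^(−k_d t) = e^(−0.323×0.4020) = 0.8782; e^(−k_a t) = e^(−2.00×0.4020) = 0.4475.
D = 5.528 × (0.8782 − 0.4475) + 4.20 × 0.4475 = 2.381 + 1.880 = 4.260 mg/L.
DO = C_s − D = 8.82 − 4.260 = 4.560 mg/L.

DO ≈ 4.56 mg/L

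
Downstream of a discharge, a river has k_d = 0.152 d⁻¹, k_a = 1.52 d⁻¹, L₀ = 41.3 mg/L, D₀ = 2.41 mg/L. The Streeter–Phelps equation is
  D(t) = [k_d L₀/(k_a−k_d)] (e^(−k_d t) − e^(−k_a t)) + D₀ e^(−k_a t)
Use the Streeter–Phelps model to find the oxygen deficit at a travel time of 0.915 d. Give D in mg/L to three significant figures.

D ≈ 3.45 mg/L

k_d L₀/(k_a−k_d) = 0.152×41.3/(1.52−0.152) = 6.278/1.368 = 4.589 mg/L.
e^(−k_d t) = e^(−0.152×0.9150) = 0.8702; e^(−k_a t) = e^(−1.52×0.9150) = 0.2489.
D = 4.589 × (0.8702 − 0.2489) + 2.41 × 0.2489 = 2.851 + 0.5998 = 3.451 mg/L.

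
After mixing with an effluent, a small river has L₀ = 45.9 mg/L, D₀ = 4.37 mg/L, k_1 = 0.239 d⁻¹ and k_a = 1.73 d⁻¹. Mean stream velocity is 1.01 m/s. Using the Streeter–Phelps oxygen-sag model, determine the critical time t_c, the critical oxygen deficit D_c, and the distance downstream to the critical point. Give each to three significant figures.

t_c ≈ 0.723 d; D_c ≈ 5.33 mg/L; x_c ≈ 63.1 km

At the critical point dD/dt = 0, so k_1 L₀ e^(−k_1 t) = k_a D. Substituting D(t) from the Streeter–Phelps equation and solving for t gives
t_c = ln[(k_a/k_1)(1 − D₀(k_a−k_1)/(k_1 L₀))] / (k_a−k_1).
Here k_a−k_1 = 1.491 d⁻¹ and 1 − D₀(k_a−k_1)/(k_1 L₀) = 1 − 4.37×1.491/(0.239×45.9) = 0.4061, so
t_c = ln(7.238 × 0.4061) / 1.491 = 1.078 / 1.491 = 0.7231 d.
D_c = (k_1/k_a) L₀ e^(−k_1 t_c) = (0.239/1.73) × 45.9 × e^(−0.239×0.7231) = 0.1382 × 45.9 × 0.8413 = 5.335 mg/L.
x_c = v t_c = 1.01 m/s × 0.7231 d × 86400 s/d = 63100 m ≈ 63.1 km.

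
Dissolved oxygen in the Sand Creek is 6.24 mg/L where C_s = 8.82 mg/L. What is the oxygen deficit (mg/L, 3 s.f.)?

D = C_s − C = 8.82 − 6.24 = 2.58 mg/L.

D ≈ 2.58 mg/L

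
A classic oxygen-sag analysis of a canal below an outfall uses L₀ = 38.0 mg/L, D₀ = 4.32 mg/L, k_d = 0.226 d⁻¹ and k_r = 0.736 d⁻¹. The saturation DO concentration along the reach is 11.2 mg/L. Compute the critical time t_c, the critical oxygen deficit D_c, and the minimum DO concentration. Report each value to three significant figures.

t_c ≈ 1.73 d; D_c ≈ 7.89 mg/L; min DO ≈ 3.31 mg/L

At the critical point dD/dt = 0, so k_d L₀ e^(−k_d t) = k_r D. Substituting D(t) from the Streeter–Phelps equation and solving for t gives
t_c = ln[(k_r/k_d)(1 − D₀(k_r−k_d)/(k_d L₀))] / (k_r−k_d).
Here k_r−k_d = 0.5100 d⁻¹ and 1 − D₀(k_r−k_d)/(k_d L₀) = 1 − 4.32×0.5100/(0.226×38.0) = 0.7435, so
t_c = ln(3.257 × 0.7435) / 0.5100 = 0.8842 / 0.5100 = 1.734 d.
L(t_c) = L₀ e^(−k_d t_c) = 38.0 × 0.6758 = 25.68 mg/L, and at the critical point k_r D_c = k_d L, so D_c = (0.226/0.736) × 25.68 = 7.886 mg/L.
Minimum DO = C_s − D_c = 11.2 − 7.886 = 3.314 mg/L.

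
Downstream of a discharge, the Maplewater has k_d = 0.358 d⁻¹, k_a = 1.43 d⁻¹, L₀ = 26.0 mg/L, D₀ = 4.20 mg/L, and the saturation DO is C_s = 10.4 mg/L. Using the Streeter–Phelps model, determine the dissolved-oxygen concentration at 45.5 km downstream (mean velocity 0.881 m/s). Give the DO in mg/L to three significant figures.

DO ≈ 5.30 mg/L

Travel time t = x/v = 45.5 km / (0.881 m/s) = 45500 m / 0.881 m/s = 51650 s = 0.5978 d.
k_d L₀/(k_a−k_d) = 0.358×26.0/(1.43−0.358) = 9.308/1.072 = 8.683 mg/L.
e^(−k_d t) = e^(−0.358×0.5978) = 0.8074; e^(−k_a t) = e^(−1.43×0.5978) = 0.4254.
D = 8.683 × (0.8074 − 0.4254) + 4.20 × 0.4254 = 3.317 + 1.787 = 5.103 mg/L.
DO = C_s − D = 10.4 − 5.103 = 5.297 mg/L.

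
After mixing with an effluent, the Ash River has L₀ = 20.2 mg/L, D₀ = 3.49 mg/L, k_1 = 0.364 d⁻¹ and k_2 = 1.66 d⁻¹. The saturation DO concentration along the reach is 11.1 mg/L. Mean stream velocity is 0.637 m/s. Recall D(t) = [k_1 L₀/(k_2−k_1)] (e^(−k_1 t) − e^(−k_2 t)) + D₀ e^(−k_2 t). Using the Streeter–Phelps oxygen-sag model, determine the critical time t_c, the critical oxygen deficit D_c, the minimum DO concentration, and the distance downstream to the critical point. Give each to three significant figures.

t_c ≈ 0.434 d; D_c ≈ 3.78 mg/L; min DO ≈ 7.32 mg/L; x_c ≈ 23.9 km

With k_2/k_1 = 4.560 and 1 − D₀(k_2−k_1)/(k_1 L₀) = 0.3849,
t_c = ln(4.560 × 0.3849) / (1.66 − 0.364) = ln(1.755) / 1.296 = 0.5625/1.296 = 0.4341 d.
L(t_c) = L₀ e^(−k_1 t_c) = 20.2 × 0.8539 = 17.25 mg/L, and at the critical point k_2 D_c = k_1 L, so D_c = (0.364/1.66) × 17.25 = 3.782 mg/L.
Minimum DO = C_s − D_c = 11.1 − 3.782 = 7.318 mg/L.
x_c = v t_c = 0.637 m/s × 0.4341 d × 86400 s/d = 23890 m ≈ 23.9 km.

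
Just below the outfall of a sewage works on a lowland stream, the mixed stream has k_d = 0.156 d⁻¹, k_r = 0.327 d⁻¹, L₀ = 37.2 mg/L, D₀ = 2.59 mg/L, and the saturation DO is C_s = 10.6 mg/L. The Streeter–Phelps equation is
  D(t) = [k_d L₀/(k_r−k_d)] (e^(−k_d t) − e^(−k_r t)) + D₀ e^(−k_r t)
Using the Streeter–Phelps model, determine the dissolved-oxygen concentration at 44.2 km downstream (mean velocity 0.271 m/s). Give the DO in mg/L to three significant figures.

Travel time t = x/v = 44.2 km / (0.271 m/s) = 44200 m / 0.271 m/s = 163100 s = 1.888 d.
k_d L₀/(k_r−k_d) = 0.156×37.2/(0.327−0.156) = 5.803/0.1710 = 33.94 mg/L.
e^(−k_d t) = e^(−0.156×1.888) = 0.7449; e^(−k_r t) = e^(−0.327×1.888) = 0.5394.
D = 33.94 × (0.7449 − 0.5394) + 2.59 × 0.5394 = 6.974 + 1.397 = 8.371 mg/L.
DO = C_s − D = 10.6 − 8.371 = 2.229 mg/L.

DO ≈ 2.23 mg/L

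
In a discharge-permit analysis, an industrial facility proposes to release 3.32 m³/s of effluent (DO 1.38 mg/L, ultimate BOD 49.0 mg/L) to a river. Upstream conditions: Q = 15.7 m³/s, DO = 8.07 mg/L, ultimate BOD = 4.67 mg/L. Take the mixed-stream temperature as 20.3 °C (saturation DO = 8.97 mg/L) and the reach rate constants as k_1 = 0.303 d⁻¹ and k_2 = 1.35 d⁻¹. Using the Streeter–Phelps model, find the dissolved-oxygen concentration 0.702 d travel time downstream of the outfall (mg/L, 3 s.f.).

DO ≈ 6.66 mg/L

Mixed DO = (15.7×8.07 + 3.32×1.38)/(15.7+3.32) = 131.3/19.02 = 6.902 mg/L.
Mixed L₀ = (15.7×4.67 + 3.32×49.0)/(19.02) = 236.0/19.02 = 12.41 mg/L.
Initial deficit D₀ = C_s − DO₀ = 8.97 − 6.902 = 2.068 mg/L.
D(0.702) = [0.303×12.41/(1.35−0.303)](e^(−0.303×0.702) − e^(−1.35×0.702)) + 2.068 e^(−1.35×0.702)
= 3.591 × (0.8084 − 0.3876) + 2.068 × 0.3876 = 2.312 mg/L.
DO = 8.97 − 2.312 = 6.658 mg/L.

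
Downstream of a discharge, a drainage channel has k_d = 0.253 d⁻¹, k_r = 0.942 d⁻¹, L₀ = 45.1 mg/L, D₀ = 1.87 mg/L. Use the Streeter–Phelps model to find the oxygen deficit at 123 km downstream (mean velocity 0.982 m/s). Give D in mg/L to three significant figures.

D ≈ 7.73 mg/L

Travel time t = x/v = 123 km / (0.982 m/s) = 123000 m / 0.982 m/s = 125300 s = 1.450 d.
k_d L₀/(k_r−k_d) = 0.253×45.1/(0.942−0.253) = 11.41/0.6890 = 16.56 mg/L.
e^(−k_d t) = e^(−0.253×1.450) = 0.6930; e^(−k_r t) = e^(−0.942×1.450) = 0.2552.
D = 16.56 × (0.6930 − 0.2552) + 1.87 × 0.2552 = 7.249 + 0.4773 = 7.727 mg/L.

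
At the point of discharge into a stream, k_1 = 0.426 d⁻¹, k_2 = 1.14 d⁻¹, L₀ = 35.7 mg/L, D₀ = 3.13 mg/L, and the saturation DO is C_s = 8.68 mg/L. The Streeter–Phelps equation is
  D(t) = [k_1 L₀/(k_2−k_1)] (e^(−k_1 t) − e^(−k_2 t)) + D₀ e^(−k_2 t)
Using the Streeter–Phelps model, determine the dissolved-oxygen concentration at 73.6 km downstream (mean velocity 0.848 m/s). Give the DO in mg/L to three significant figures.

DO ≈ 0.577 mg/L

Travel time t = x/v = 73.6 km / (0.848 m/s) = 73600 m / 0.848 m/s = 86790 s = 1.005 d.
k_1 L₀/(k_2−k_1) = 0.426×35.7/(1.14−0.426) = 15.21/0.7140 = 21.30 mg/L.
e^(−k_1 t) = e^(−0.426×1.005) = 0.6519; e^(−k_2 t) = e^(−1.14×1.005) = 0.3182.
D = 21.30 × (0.6519 − 0.3182) + 3.13 × 0.3182 = 7.108 + 0.9959 = 8.103 mg/L.
DO = C_s − D = 8.68 − 8.103 = 0.5766 mg/L.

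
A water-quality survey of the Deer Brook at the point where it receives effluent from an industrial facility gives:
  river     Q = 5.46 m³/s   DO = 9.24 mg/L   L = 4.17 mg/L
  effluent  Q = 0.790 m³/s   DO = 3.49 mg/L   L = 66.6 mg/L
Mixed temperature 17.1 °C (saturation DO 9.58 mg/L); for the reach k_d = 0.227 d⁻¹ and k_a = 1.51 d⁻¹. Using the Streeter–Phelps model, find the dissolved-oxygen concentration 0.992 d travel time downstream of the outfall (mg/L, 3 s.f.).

DO ≈ 8.11 mg/L

Mixed DO = (5.46×9.24 + 0.790×3.49)/(5.46+0.790) = 53.21/6.250 = 8.513 mg/L.
Mixed L₀ = (5.46×4.17 + 0.790×66.6)/(6.250) = 75.38/6.250 = 12.06 mg/L.
Initial deficit D₀ = C_s − DO₀ = 9.58 − 8.513 = 1.067 mg/L.
D(0.992) = [0.227×12.06/(1.51−0.227)](e^(−0.227×0.992) − e^(−1.51×0.992)) + 1.067 e^(−1.51×0.992)
= 2.134 × (0.7984 − 0.2236) + 1.067 × 0.2236 = 1.465 mg/L.
DO = 9.58 − 1.465 = 8.115 mg/L.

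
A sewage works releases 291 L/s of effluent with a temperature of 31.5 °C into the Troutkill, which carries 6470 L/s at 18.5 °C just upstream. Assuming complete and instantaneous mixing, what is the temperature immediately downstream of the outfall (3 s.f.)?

19.1 °C

Flow-weighted mixing: C = (Q_r C_r + Q_w C_w)/(Q_r + Q_w)
= (6470×18.5 + 291×31.5)/(6470 + 291) = 128900/6761 = 19.06 °C.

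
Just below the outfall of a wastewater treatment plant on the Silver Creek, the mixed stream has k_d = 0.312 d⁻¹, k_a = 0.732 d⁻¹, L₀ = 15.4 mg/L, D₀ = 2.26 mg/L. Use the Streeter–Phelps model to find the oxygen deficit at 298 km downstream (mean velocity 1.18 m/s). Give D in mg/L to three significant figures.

D ≈ 3.52 mg/L

Travel time t = x/v = 298 km / (1.18 m/s) = 298000 m / 1.18 m/s = 252500 s = 2.923 d.
k_d L₀/(k_a−k_d) = 0.312×15.4/(0.732−0.312) = 4.805/0.4200 = 11.44 mg/L.
e^(−k_d t) = e^(−0.312×2.923) = 0.4017; e^(−k_a t) = e^(−0.732×2.923) = 0.1177.
D = 11.44 × (0.4017 − 0.1177) + 2.26 × 0.1177 = 3.249 + 0.2660 = 3.515 mg/L.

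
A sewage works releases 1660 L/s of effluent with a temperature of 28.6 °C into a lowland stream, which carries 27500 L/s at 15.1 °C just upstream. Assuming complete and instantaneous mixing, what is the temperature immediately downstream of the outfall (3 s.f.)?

15.9 °C

Flow-weighted mixing: C = (Q_r C_r + Q_w C_w)/(Q_r + Q_w)
= (27500×15.1 + 1660×28.6)/(27500 + 1660) = 462700/29160 = 15.87 °C.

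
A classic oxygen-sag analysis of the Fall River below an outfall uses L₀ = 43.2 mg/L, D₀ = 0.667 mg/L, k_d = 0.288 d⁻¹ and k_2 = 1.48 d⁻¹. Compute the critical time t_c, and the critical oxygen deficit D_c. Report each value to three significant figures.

At the critical point dD/dt = 0, so k_d L₀ e^(−k_d t) = k_2 D. Substituting D(t) from the Streeter–Phelps equation and solving for t gives
t_c = ln[(k_2/k_d)(1 − D₀(k_2−k_d)/(k_d L₀))] / (k_2−k_d).
Here k_2−k_d = 1.192 d⁻¹ and 1 − D₀(k_2−k_d)/(k_d L₀) = 1 − 0.667×1.192/(0.288×43.2) = 0.9361, so
t_c = ln(5.139 × 0.9361) / 1.192 = 1.571 / 1.192 = 1.318 d.
L(t_c) = L₀ e^(−k_d t_c) = 43.2 × 0.6842 = 29.56 mg/L, and at the critical point k_2 D_c = k_d L, so D_c = (0.288/1.48) × 29.56 = 5.752 mg/L.

t_c ≈ 1.32 d; D_c ≈ 5.75 mg/L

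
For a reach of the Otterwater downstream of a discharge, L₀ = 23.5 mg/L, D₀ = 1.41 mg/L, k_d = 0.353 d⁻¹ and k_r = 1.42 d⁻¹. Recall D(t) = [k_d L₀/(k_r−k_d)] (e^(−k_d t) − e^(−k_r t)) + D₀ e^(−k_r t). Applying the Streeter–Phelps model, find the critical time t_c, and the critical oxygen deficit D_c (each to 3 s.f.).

t_c ≈ 1.12 d; D_c ≈ 3.94 mg/L

With k_r/k_d = 4.023 and 1 − D₀(k_r−k_d)/(k_d L₀) = 0.8186,
t_c = ln(4.023 × 0.8186) / (1.42 − 0.353) = ln(3.293) / 1.067 = 1.192/1.067 = 1.117 d.
L(t_c) = L₀ e^(−k_d t_c) = 23.5 × 0.6742 = 15.84 mg/L, and at the critical point k_r D_c = k_d L, so D_c = (0.353/1.42) × 15.84 = 3.938 mg/L.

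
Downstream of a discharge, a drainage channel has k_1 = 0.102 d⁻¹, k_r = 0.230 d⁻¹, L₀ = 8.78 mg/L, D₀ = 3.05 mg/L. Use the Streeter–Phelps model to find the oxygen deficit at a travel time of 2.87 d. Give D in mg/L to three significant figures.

k_1 L₀/(k_r−k_1) = 0.102×8.78/(0.230−0.102) = 0.8956/0.1280 = 6.997 mg/L.
e^(−k_1 t) = e^(−0.102×2.870) = 0.7462; e^(−k_r t) = e^(−0.230×2.870) = 0.5168.
D = 6.997 × (0.7462 − 0.5168) + 3.05 × 0.5168 = 1.605 + 1.576 = 3.181 mg/L.

D ≈ 3.18 mg/L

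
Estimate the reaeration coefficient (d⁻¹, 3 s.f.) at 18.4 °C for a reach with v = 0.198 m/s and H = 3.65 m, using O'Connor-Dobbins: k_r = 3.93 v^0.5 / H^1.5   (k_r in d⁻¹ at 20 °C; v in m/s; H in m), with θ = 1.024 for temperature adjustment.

k_r ≈ 0.241 d⁻¹

k_r(20) = 3.93 × 0.198^0.5 / 3.65^1.5 = 3.93 × 0.4450 / 6.973 = 0.2508 d⁻¹.
k_r(18.4) = 0.2508 × 1.024^(18.4−20) = 0.2508 × 0.9628 = 0.2414 d⁻¹.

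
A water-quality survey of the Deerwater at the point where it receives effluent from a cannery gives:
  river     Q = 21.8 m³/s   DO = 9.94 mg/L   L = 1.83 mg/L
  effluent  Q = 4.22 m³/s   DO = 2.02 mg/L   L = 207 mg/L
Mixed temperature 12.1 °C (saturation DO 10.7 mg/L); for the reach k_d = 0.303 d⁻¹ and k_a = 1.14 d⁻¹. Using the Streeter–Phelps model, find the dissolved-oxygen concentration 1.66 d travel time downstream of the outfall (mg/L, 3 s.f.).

DO ≈ 4.62 mg/L

Mixed DO = (21.8×9.94 + 4.22×2.02)/(21.8+4.22) = 225.2/26.02 = 8.656 mg/L.
Mixed L₀ = (21.8×1.83 + 4.22×207)/(26.02) = 913.4/26.02 = 35.11 mg/L.
Initial deficit D₀ = C_s − DO₀ = 10.7 − 8.656 = 2.044 mg/L.
D(1.66) = [0.303×35.11/(1.14−0.303)](e^(−0.303×1.66) − e^(−1.14×1.66)) + 2.044 e^(−1.14×1.66)
= 12.71 × (0.6047 − 0.1507) + 2.044 × 0.1507 = 6.078 mg/L.
DO = 10.7 − 6.078 = 4.622 mg/L.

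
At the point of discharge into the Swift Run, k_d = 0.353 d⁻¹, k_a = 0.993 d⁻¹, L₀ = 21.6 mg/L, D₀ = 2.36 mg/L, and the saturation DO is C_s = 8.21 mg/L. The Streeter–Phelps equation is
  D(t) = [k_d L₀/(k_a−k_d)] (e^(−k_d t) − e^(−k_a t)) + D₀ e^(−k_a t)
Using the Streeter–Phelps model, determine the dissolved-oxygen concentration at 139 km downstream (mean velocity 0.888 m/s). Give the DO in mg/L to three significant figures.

Travel time t = x/v = 139 km / (0.888 m/s) = 139000 m / 0.888 m/s = 156500 s = 1.812 d.
k_d L₀/(k_a−k_d) = 0.353×21.6/(0.993−0.353) = 7.625/0.6400 = 11.91 mg/L.
e^(−k_d t) = e^(−0.353×1.812) = 0.5275; e^(−k_a t) = e^(−0.993×1.812) = 0.1655.
D = 11.91 × (0.5275 − 0.1655) + 2.36 × 0.1655 = 4.314 + 0.3905 = 4.704 mg/L.
DO = C_s − D = 8.21 − 4.704 = 3.506 mg/L.

DO ≈ 3.51 mg/L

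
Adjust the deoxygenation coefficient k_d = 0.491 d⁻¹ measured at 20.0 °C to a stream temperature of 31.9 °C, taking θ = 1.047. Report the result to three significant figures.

k_d ≈ 0.848 d⁻¹

k_d(T₂) = k_d(T₁) · θ^(T₂−T₁) = 0.491 × 1.047^(31.9−20.0)
= 0.491 × 1.047^11.9 = 0.491 × 1.727 = 0.8481 d⁻¹.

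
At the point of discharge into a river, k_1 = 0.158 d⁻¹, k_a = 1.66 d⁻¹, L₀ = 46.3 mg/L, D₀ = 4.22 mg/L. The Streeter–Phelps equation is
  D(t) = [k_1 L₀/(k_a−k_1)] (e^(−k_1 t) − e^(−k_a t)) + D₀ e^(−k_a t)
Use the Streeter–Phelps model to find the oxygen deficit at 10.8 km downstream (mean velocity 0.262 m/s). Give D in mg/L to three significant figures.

Travel time t = x/v = 10.8 km / (0.262 m/s) = 10800 m / 0.262 m/s = 41220 s = 0.4771 d.
k_1 L₀/(k_a−k_1) = 0.158×46.3/(1.66−0.158) = 7.315/1.502 = 4.870 mg/L.
e^(−k_1 t) = e^(−0.158×0.4771) = 0.9274; e^(−k_a t) = e^(−1.66×0.4771) = 0.4529.
D = 4.870 × (0.9274 − 0.4529) + 4.22 × 0.4529 = 2.311 + 1.911 = 4.222 mg/L.

D ≈ 4.22 mg/L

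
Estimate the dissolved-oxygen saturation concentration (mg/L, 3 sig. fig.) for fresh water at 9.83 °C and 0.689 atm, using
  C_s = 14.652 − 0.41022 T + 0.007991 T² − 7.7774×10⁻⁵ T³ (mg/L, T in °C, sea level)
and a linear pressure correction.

At sea level: C_s = 14.652 − 0.41022×9.83 + 0.007991×9.83² − 7.7774×10⁻⁵×9.83³ = 11.32 mg/L.
Pressure correction: C_s' = 11.32 × 0.689 = 7.798 mg/L.

C_s ≈ 7.80 mg/L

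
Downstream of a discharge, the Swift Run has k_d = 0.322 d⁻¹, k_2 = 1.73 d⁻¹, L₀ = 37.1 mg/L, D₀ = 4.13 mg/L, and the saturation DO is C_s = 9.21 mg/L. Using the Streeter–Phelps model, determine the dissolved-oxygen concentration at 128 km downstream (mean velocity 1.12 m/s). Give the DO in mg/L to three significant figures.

Travel time t = x/v = 128 km / (1.12 m/s) = 128000 m / 1.12 m/s = 114300 s = 1.323 d.
k_d L₀/(k_2−k_d) = 0.322×37.1/(1.73−0.322) = 11.95/1.408 = 8.485 mg/L.
e^(−k_d t) = e^(−0.322×1.323) = 0.6532; e^(−k_2 t) = e^(−1.73×1.323) = 0.1014.
D = 8.485 × (0.6532 − 0.1014) + 4.13 × 0.1014 = 4.681 + 0.4189 = 5.100 mg/L.
DO = C_s − D = 9.21 − 5.100 = 4.110 mg/L.

DO ≈ 4.11 mg/L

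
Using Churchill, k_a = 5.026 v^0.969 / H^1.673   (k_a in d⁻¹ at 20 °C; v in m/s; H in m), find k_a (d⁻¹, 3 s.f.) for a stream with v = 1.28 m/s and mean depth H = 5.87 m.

k_a = 5.026 × 1.28^0.969 / 5.87^1.673 = 5.026 × 1.270 / 19.32 = 0.3305 d⁻¹.

k_a ≈ 0.331 d⁻¹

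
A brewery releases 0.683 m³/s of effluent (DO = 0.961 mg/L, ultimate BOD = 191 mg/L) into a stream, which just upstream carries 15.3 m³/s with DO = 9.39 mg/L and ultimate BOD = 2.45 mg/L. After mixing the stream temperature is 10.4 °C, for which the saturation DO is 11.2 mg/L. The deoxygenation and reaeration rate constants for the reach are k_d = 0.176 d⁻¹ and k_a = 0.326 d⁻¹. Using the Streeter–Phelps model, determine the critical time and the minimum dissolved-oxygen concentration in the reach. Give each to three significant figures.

Mixed DO = (15.3×9.39 + 0.683×0.961)/(15.3+0.683) = 144.3/15.98 = 9.030 mg/L.
Mixed L₀ = (15.3×2.45 + 0.683×191)/(15.98) = 167.9/15.98 = 10.51 mg/L.
Initial deficit D₀ = C_s − DO₀ = 11.2 − 9.030 = 2.170 mg/L.
t_c = (1/0.1500) ln[(0.326/0.176)(1 − 2.170×0.1500/(0.176×10.51))] = 6.667 × ln(1.526) = 2.819 d.
D_c = (0.176/0.326) × 10.51 × e^(−0.176×2.819) = 0.5399 × 10.51 × 0.6089 = 3.454 mg/L.
Minimum DO = 11.2 − 3.454 = 7.746 mg/L.

t_c ≈ 2.82 d; minimum DO ≈ 7.75 mg/L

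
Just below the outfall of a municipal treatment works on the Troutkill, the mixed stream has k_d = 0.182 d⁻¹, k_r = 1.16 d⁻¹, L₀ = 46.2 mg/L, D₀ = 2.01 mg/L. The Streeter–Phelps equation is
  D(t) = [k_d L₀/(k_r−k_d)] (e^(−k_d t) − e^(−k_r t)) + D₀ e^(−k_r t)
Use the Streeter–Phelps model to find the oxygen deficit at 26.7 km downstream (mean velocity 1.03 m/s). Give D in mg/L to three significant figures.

Travel time t = x/v = 26.7 km / (1.03 m/s) = 26700 m / 1.03 m/s = 25920 s = 0.3000 d.
k_d L₀/(k_r−k_d) = 0.182×46.2/(1.16−0.182) = 8.408/0.9780 = 8.598 mg/L.
e^(−k_d t) = e^(−0.182×0.3000) = 0.9469; e^(−k_r t) = e^(−1.16×0.3000) = 0.7061.
D = 8.598 × (0.9469 − 0.7061) + 2.01 × 0.7061 = 2.070 + 1.419 = 3.489 mg/L.

D ≈ 3.49 mg/L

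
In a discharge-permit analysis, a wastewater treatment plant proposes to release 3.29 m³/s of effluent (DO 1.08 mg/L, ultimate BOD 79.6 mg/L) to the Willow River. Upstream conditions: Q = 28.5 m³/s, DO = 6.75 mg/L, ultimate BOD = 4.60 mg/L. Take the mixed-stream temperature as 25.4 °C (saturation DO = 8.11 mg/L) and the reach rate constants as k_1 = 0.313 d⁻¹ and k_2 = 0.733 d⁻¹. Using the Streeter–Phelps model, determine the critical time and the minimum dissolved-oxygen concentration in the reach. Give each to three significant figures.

t_c ≈ 1.46 d; minimum DO ≈ 4.77 mg/L

Mixed DO = (28.5×6.75 + 3.29×1.08)/(28.5+3.29) = 195.9/31.79 = 6.163 mg/L.
Mixed L₀ = (28.5×4.60 + 3.29×79.6)/(31.79) = 393.0/31.79 = 12.36 mg/L.
Initial deficit D₀ = C_s − DO₀ = 8.11 − 6.163 = 1.947 mg/L.
t_c = (1/0.4200) ln[(0.733/0.313)(1 − 1.947×0.4200/(0.313×12.36))] = 2.381 × ln(1.847) = 1.461 d.
D_c = (0.313/0.733) × 12.36 × e^(−0.313×1.461) = 0.4270 × 12.36 × 0.6330 = 3.342 mg/L.
Minimum DO = 8.11 − 3.342 = 4.768 mg/L.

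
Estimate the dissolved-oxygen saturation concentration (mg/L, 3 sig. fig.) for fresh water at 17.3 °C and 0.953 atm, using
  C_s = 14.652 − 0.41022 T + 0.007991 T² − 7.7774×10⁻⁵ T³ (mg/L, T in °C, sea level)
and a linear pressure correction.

C_s ≈ 9.10 mg/L

At sea level: C_s = 14.652 − 0.41022×17.3 + 0.007991×17.3² − 7.7774×10⁻⁵×17.3³ = 9.544 mg/L.
Pressure correction: C_s' = 9.544 × 0.953 = 9.096 mg/L.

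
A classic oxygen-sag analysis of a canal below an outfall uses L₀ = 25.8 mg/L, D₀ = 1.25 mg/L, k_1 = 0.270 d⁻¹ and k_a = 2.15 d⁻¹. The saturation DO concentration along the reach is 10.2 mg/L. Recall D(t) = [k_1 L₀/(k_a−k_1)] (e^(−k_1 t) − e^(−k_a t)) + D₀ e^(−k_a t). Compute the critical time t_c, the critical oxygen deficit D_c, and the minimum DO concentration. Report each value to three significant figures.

t_c ≈ 0.885 d; D_c ≈ 2.55 mg/L; min DO ≈ 7.65 mg/L

At the critical point dD/dt = 0, so k_1 L₀ e^(−k_1 t) = k_a D. Substituting D(t) from the Streeter–Phelps equation and solving for t gives
t_c = ln[(k_a/k_1)(1 − D₀(k_a−k_1)/(k_1 L₀))] / (k_a−k_1).
Here k_a−k_1 = 1.880 d⁻¹ and 1 − D₀(k_a−k_1)/(k_1 L₀) = 1 − 1.25×1.880/(0.270×25.8) = 0.6626, so
t_c = ln(7.963 × 0.6626) / 1.880 = 1.663 / 1.880 = 0.8847 d.
D_c = (k_1/k_a) L₀ e^(−k_1 t_c) = (0.270/2.15) × 25.8 × e^(−0.270×0.8847) = 0.1256 × 25.8 × 0.7875 = 2.552 mg/L.
Minimum DO = C_s − D_c = 10.2 − 2.552 = 7.648 mg/L.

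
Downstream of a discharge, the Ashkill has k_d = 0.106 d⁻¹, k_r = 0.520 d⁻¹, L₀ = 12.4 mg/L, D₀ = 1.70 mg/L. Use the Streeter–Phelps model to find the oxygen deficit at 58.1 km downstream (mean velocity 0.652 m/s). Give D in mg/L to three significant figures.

D ≈ 1.98 mg/L

Travel time t = x/v = 58.1 km / (0.652 m/s) = 58100 m / 0.652 m/s = 89110 s = 1.031 d.
k_d L₀/(k_r−k_d) = 0.106×12.4/(0.520−0.106) = 1.314/0.4140 = 3.175 mg/L.
e^(−k_d t) = e^(−0.106×1.031) = 0.8964; e^(−k_r t) = e^(−0.520×1.031) = 0.5849.
D = 3.175 × (0.8964 − 0.5849) + 1.70 × 0.5849 = 0.9891 + 0.9943 = 1.983 mg/L.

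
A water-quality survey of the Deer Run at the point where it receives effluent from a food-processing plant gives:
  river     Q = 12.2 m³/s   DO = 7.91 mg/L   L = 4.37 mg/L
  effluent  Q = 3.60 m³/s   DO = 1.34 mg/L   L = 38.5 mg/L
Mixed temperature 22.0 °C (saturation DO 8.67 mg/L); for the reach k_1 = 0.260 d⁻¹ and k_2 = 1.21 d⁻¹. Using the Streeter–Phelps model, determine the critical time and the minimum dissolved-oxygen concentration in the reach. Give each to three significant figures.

t_c ≈ 0.423 d; minimum DO ≈ 6.33 mg/L

Mixed DO = (12.2×7.91 + 3.60×1.34)/(12.2+3.60) = 101.3/15.80 = 6.413 mg/L.
Mixed L₀ = (12.2×4.37 + 3.60×38.5)/(15.80) = 191.9/15.80 = 12.15 mg/L.
Initial deficit D₀ = C_s − DO₀ = 8.67 − 6.413 = 2.257 mg/L.
t_c = (1/0.9500) ln[(1.21/0.260)(1 − 2.257×0.9500/(0.260×12.15))] = 1.053 × ln(1.494) = 0.4227 d.
D_c = (0.260/1.21) × 12.15 × e^(−0.260×0.4227) = 0.2149 × 12.15 × 0.8959 = 2.338 mg/L.
Minimum DO = 8.67 − 2.338 = 6.332 mg/L.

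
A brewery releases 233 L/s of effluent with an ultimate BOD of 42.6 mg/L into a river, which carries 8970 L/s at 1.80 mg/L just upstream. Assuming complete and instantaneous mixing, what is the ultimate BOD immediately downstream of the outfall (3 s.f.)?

Flow-weighted mixing: C = (Q_r C_r + Q_w C_w)/(Q_r + Q_w)
= (8970×1.80 + 233×42.6)/(8970 + 233) = 26070/9203 = 2.833 mg/L.

2.83 mg/L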